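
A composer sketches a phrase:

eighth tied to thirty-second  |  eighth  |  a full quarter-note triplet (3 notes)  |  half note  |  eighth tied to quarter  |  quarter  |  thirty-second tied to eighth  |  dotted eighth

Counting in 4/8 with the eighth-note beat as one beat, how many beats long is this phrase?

One eighth-note beat = 4 thirty-second notes.
Each duration in thirty-second notes: eighth tied to thirty-second (eighth + thirty-second) = 5; eighth = 4; a full quarter-note triplet (3 notes) (three triplet quarters span one half) = 16; half note = 16; eighth tied to quarter (eighth + quarter) = 12; quarter = 8; thirty-second tied to eighth (thirty-second + eighth) = 5; dotted eighth = 6.
Altogether 5 + 4 + 16 + 16 + 12 + 8 + 5 + 6 = 72.
72 ÷ 4 = 18 beats.

18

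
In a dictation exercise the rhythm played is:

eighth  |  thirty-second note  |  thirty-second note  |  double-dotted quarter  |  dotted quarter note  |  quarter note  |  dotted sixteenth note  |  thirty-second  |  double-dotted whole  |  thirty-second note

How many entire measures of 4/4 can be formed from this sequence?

3

One bar of 4/4 = 32 thirty-second notes.
Working in thirty-second notes: eighth = 4; thirty-second note = 1; thirty-second note = 1; double-dotted quarter = 14; dotted quarter note = 12; quarter note = 8; dotted sixteenth note = 3; thirty-second = 1; double-dotted whole = 56; thirty-second note = 1.
Altogether 4 + 1 + 1 + 14 + 12 + 8 + 3 + 1 + 56 + 1 = 101.
101 ÷ 32 = 3 complete bars with 5 left over.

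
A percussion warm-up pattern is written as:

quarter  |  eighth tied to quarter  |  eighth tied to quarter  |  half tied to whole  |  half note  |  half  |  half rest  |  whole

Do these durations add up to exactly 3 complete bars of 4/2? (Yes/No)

One bar of 4/2 = 16 eighth notes, so 3 bars = 48.
Each duration in eighth notes: quarter = 2; eighth tied to quarter (eighth + quarter) = 3; eighth tied to quarter (eighth + quarter) = 3; half tied to whole (half + whole) = 12; half note = 4; half = 4; half rest = 4; whole = 8.
Altogether 2 + 3 + 3 + 12 + 4 + 4 + 4 + 8 = 40.
40 falls short of 48, so the answer is No.

No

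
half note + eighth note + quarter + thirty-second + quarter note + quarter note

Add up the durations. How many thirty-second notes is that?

45

Express everything in thirty-second notes: half note = 16; eighth note = 4; quarter = 8; thirty-second = 1; quarter note = 8; quarter note = 8.
Sum: 16 + 4 + 8 + 1 + 8 + 8 = 45 thirty-second notes.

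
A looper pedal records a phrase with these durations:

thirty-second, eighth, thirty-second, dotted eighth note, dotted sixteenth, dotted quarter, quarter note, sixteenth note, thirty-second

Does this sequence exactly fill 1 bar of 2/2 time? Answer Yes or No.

No

One bar of 2/2 = 32 thirty-second notes.
In thirty-second notes: thirty-second = 1; eighth = 4; thirty-second = 1; dotted eighth note = 6; dotted sixteenth = 3; dotted quarter = 12; quarter note = 8; sixteenth note = 2; thirty-second = 1.
Altogether 1 + 4 + 1 + 6 + 3 + 12 + 8 + 2 + 1 = 38.
38 exceeds 32, so the answer is No.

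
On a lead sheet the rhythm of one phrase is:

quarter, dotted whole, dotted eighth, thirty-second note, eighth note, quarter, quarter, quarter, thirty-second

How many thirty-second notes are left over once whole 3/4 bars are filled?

20

One bar of 3/4 = 24 thirty-second notes.
Each duration in thirty-second notes: quarter = 8; dotted whole = 48; dotted eighth = 6; thirty-second note = 1; eighth note = 4; quarter = 8; quarter = 8; quarter = 8; thirty-second = 1.
Total: 8 + 48 + 6 + 1 + 4 + 8 + 8 + 8 + 1 = 92.
92 ÷ 24 = 3 complete bars with 20 thirty-second notes remaining.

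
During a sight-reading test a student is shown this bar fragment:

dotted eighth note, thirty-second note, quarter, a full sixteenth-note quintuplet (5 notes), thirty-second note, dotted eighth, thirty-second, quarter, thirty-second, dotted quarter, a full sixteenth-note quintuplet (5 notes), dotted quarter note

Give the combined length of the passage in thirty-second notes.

72

Working in thirty-second notes: dotted eighth note = 6; thirty-second note = 1; quarter = 8; a full sixteenth-note quintuplet (5 notes) (five quintuplet sixteenths span one quarter) = 8; thirty-second note = 1; dotted eighth = 6; thirty-second = 1; quarter = 8; thirty-second = 1; dotted quarter = 12; a full sixteenth-note quintuplet (5 notes) (five quintuplet sixteenths span one quarter) = 8; dotted quarter note = 12.
Altogether 6 + 1 + 8 + 8 + 1 + 6 + 1 + 8 + 1 + 12 + 8 + 12 = 72 thirty-second notes.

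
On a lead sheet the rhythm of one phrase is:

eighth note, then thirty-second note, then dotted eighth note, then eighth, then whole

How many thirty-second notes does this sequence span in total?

47

Convert each value to thirty-second notes: eighth note = 4; thirty-second note = 1; dotted eighth note = 6; eighth = 4; whole = 32.
Altogether 4 + 1 + 6 + 4 + 32 = 47 thirty-second notes.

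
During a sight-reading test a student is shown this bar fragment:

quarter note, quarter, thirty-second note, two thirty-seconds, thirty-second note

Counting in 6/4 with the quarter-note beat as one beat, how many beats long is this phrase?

2.5

One quarter-note beat = 8 thirty-second notes.
Each duration in thirty-second notes: quarter note = 8; quarter = 8; thirty-second note = 1; thirty-second = 1; thirty-second = 1; thirty-second note = 1.
Altogether 8 + 8 + 1 + 1 + 1 + 1 = 20.
20 ÷ 8 = 2.5 beats.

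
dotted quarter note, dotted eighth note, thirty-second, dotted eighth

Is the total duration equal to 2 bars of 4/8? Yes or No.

One bar of 4/8 = 16 thirty-second notes, so 2 bars = 32.
Working in thirty-second notes: dotted quarter note = 12; dotted eighth note = 6; thirty-second = 1; dotted eighth = 6.
Altogether 12 + 6 + 1 + 6 = 25.
25 falls short of 32, so the answer is No.

No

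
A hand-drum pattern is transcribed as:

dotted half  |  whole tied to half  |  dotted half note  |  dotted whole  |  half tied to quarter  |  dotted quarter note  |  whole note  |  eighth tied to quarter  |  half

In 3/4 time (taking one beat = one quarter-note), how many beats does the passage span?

One quarter-note beat = 2 eighth notes.
Convert each value to eighth notes: dotted half = 6; whole tied to half (whole + half) = 12; dotted half note = 6; dotted whole = 12; half tied to quarter (half + quarter) = 6; dotted quarter note = 3; whole note = 8; eighth tied to quarter (eighth + quarter) = 3; half = 4.
Total: 6 + 12 + 6 + 12 + 6 + 3 + 8 + 3 + 4 = 60.
60 ÷ 2 = 30 beats.

30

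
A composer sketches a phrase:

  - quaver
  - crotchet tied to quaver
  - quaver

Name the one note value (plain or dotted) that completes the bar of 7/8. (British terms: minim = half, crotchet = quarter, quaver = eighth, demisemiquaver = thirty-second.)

quarter note

The bar of 7/8 = 7 eighth notes.
Each duration in eighth notes: quaver = 1; crotchet tied to quaver (crotchet + quaver) = 3; quaver = 1.
Sum: 1 + 3 + 1 = 5.
Remaining: 7 − 5 = 2 eighth notes, which is a quarter note.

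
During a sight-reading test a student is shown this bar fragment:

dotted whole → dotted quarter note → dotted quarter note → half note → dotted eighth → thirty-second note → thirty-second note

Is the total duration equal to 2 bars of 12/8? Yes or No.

One bar of 12/8 = 48 thirty-second notes, so 2 bars = 96.
Convert each value to thirty-second notes: dotted whole = 48; dotted quarter note = 12; dotted quarter note = 12; half note = 16; dotted eighth = 6; thirty-second note = 1; thirty-second note = 1.
Adding: 48 + 12 + 12 + 16 + 6 + 1 + 1 = 96.
96 equals 96, so the answer is Yes.

Yes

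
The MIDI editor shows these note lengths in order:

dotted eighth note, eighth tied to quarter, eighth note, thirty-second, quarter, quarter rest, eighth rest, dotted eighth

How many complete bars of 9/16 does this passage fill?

One bar of 9/16 = 18 thirty-second notes.
Working in thirty-second notes: dotted eighth note = 6; eighth tied to quarter (eighth + quarter) = 12; eighth note = 4; thirty-second = 1; quarter = 8; quarter rest = 8; eighth rest = 4; dotted eighth = 6.
Adding: 6 + 12 + 4 + 1 + 8 + 8 + 4 + 6 = 49.
49 ÷ 18 = 2 complete bars with 13 left over.

2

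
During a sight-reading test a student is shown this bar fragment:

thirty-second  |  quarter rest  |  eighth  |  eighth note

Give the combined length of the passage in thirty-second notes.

17

Each duration in thirty-second notes: thirty-second = 1; quarter rest = 8; eighth = 4; eighth note = 4.
Altogether 1 + 8 + 4 + 4 = 17 thirty-second notes.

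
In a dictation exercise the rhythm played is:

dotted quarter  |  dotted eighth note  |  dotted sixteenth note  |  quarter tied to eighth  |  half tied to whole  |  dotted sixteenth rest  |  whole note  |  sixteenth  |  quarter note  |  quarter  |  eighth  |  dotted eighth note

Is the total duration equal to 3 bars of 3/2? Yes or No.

Yes

One bar of 3/2 = 48 thirty-second notes, so 3 bars = 144.
In thirty-second notes: dotted quarter = 12; dotted eighth note = 6; dotted sixteenth note = 3; quarter tied to eighth (quarter + eighth) = 12; half tied to whole (half + whole) = 48; dotted sixteenth rest = 3; whole note = 32; sixteenth = 2; quarter note = 8; quarter = 8; eighth = 4; dotted eighth note = 6.
Adding: 12 + 6 + 3 + 12 + 48 + 3 + 32 + 2 + 8 + 8 + 4 + 6 = 144.
144 equals 144, so the answer is Yes.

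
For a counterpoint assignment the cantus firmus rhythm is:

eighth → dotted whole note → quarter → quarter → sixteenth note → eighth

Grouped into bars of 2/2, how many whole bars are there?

One bar of 2/2 = 16 sixteenth notes.
Each duration in sixteenth notes: eighth = 2; dotted whole note = 24; quarter = 4; quarter = 4; sixteenth note = 1; eighth = 2.
Adding: 2 + 24 + 4 + 4 + 1 + 2 = 37.
37 ÷ 16 = 2 complete bars with 5 left over.

2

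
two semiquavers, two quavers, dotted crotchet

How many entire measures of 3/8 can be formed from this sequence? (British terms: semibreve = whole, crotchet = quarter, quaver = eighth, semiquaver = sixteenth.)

One bar of 3/8 = 6 sixteenth notes.
Each duration in sixteenth notes: semiquaver = 1; semiquaver = 1; quaver = 2; quaver = 2; dotted crotchet = 6.
Total: 1 + 1 + 2 + 2 + 6 = 12.
12 ÷ 6 = 2 complete bars with 0 left over.

2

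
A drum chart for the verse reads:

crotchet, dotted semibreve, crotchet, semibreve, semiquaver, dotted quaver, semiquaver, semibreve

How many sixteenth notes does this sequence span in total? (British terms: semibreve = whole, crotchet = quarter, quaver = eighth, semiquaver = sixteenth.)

Working in sixteenth notes: crotchet = 4; dotted semibreve = 24; crotchet = 4; semibreve = 16; semiquaver = 1; dotted quaver = 3; semiquaver = 1; semibreve = 16.
Altogether 4 + 24 + 4 + 16 + 1 + 3 + 1 + 16 = 69 sixteenth notes.

69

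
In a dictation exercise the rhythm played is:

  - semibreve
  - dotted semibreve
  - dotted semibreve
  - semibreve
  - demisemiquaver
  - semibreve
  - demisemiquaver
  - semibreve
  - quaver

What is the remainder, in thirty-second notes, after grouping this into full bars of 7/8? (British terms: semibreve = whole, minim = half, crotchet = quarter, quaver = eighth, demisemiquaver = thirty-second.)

One bar of 7/8 = 28 thirty-second notes.
Each duration in thirty-second notes: semibreve = 32; dotted semibreve = 48; dotted semibreve = 48; semibreve = 32; demisemiquaver = 1; semibreve = 32; demisemiquaver = 1; semibreve = 32; quaver = 4.
Altogether 32 + 48 + 48 + 32 + 1 + 32 + 1 + 32 + 4 = 230.
230 ÷ 28 = 8 complete bars with 6 thirty-second notes remaining.

6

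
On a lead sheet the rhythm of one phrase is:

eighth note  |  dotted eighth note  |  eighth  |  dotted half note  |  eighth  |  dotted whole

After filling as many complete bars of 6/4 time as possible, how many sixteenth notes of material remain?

One bar of 6/4 = 24 sixteenth notes.
Working in sixteenth notes: eighth note = 2; dotted eighth note = 3; eighth = 2; dotted half note = 12; eighth = 2; dotted whole = 24.
Adding: 2 + 3 + 2 + 12 + 2 + 24 = 45.
45 ÷ 24 = 1 complete bar with 21 sixteenth notes remaining.

21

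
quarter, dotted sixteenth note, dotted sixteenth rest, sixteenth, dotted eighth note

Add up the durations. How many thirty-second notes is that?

Express everything in thirty-second notes: quarter = 8; dotted sixteenth note = 3; dotted sixteenth rest = 3; sixteenth = 2; dotted eighth note = 6.
Adding: 8 + 3 + 3 + 2 + 6 = 22 thirty-second notes.

22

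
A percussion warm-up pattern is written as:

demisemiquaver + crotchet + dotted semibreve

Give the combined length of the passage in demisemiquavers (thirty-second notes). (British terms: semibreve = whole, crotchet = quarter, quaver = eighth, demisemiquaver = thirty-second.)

Working in thirty-second notes: demisemiquaver = 1; crotchet = 8; dotted semibreve = 48.
Adding: 1 + 8 + 48 = 57 thirty-second notes.

57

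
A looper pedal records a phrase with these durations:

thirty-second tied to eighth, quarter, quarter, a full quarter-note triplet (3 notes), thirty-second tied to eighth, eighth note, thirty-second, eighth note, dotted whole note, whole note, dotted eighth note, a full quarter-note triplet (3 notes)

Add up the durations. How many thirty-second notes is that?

153

In thirty-second notes: thirty-second tied to eighth (thirty-second + eighth) = 5; quarter = 8; quarter = 8; a full quarter-note triplet (3 notes) (three triplet quarters span one half) = 16; thirty-second tied to eighth (thirty-second + eighth) = 5; eighth note = 4; thirty-second = 1; eighth note = 4; dotted whole note = 48; whole note = 32; dotted eighth note = 6; a full quarter-note triplet (3 notes) (three triplet quarters span one half) = 16.
Altogether 5 + 8 + 8 + 16 + 5 + 4 + 1 + 4 + 48 + 32 + 6 + 16 = 153 thirty-second notes.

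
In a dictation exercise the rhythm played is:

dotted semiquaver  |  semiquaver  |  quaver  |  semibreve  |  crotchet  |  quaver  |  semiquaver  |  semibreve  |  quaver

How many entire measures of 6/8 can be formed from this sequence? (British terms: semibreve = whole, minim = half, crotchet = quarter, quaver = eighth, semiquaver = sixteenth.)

3

One bar of 6/8 = 24 thirty-second notes.
Express everything in thirty-second notes: dotted semiquaver = 3; semiquaver = 2; quaver = 4; semibreve = 32; crotchet = 8; quaver = 4; semiquaver = 2; semibreve = 32; quaver = 4.
Total: 3 + 2 + 4 + 32 + 8 + 4 + 2 + 32 + 4 = 91.
91 ÷ 24 = 3 complete bars with 19 left over.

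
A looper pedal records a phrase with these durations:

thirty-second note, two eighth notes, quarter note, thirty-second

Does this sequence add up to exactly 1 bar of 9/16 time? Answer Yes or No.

One bar of 9/16 = 18 thirty-second notes.
Working in thirty-second notes: thirty-second note = 1; eighth note = 4; eighth note = 4; quarter note = 8; thirty-second = 1.
Adding: 1 + 4 + 4 + 8 + 1 = 18.
18 equals 18, so the answer is Yes.

Yes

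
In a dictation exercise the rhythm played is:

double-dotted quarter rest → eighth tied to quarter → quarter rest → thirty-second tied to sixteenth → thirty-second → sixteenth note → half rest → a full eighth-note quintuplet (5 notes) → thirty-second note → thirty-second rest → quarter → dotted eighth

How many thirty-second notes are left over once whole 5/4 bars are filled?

8

One bar of 5/4 = 40 thirty-second notes.
In thirty-second notes: double-dotted quarter rest = 14; eighth tied to quarter (eighth + quarter) = 12; quarter rest = 8; thirty-second tied to sixteenth (thirty-second + sixteenth) = 3; thirty-second = 1; sixteenth note = 2; half rest = 16; a full eighth-note quintuplet (5 notes) (five quintuplet eighths span one half) = 16; thirty-second note = 1; thirty-second rest = 1; quarter = 8; dotted eighth = 6.
Adding: 14 + 12 + 8 + 3 + 1 + 2 + 16 + 16 + 1 + 1 + 8 + 6 = 88.
88 ÷ 40 = 2 complete bars with 8 thirty-second notes remaining.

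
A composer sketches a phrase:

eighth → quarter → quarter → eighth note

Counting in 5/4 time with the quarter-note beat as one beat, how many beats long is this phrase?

One quarter-note beat = 2 eighth notes.
Convert each value to eighth notes: eighth = 1; quarter = 2; quarter = 2; eighth note = 1.
Altogether 1 + 2 + 2 + 1 = 6.
6 ÷ 2 = 3 beats.

3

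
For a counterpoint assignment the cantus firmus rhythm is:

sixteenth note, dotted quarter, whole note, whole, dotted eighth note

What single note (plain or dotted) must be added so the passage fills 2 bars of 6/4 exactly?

dotted quarter note

2 bars of 6/4 = 48 sixteenth notes.
Express everything in sixteenth notes: sixteenth note = 1; dotted quarter = 6; whole note = 16; whole = 16; dotted eighth note = 3.
Adding: 1 + 6 + 16 + 16 + 3 = 42.
Remaining: 48 − 42 = 6 sixteenth notes, which is a dotted quarter note.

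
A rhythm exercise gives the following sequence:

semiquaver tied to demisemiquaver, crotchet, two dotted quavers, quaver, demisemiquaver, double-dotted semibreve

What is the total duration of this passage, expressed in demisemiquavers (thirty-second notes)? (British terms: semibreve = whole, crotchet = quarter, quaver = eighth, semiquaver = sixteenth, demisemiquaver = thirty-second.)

Convert each value to thirty-second notes: semiquaver tied to demisemiquaver (semiquaver + demisemiquaver) = 3; crotchet = 8; dotted quaver = 6; dotted quaver = 6; quaver = 4; demisemiquaver = 1; double-dotted semibreve = 56.
Altogether 3 + 8 + 6 + 6 + 4 + 1 + 56 = 84 thirty-second notes.

84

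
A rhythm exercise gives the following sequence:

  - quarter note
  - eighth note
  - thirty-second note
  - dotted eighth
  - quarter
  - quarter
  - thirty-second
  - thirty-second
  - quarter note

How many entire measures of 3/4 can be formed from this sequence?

One bar of 3/4 = 24 thirty-second notes.
Convert each value to thirty-second notes: quarter note = 8; eighth note = 4; thirty-second note = 1; dotted eighth = 6; quarter = 8; quarter = 8; thirty-second = 1; thirty-second = 1; quarter note = 8.
Total: 8 + 4 + 1 + 6 + 8 + 8 + 1 + 1 + 8 = 45.
45 ÷ 24 = 1 complete bar with 21 left over.

1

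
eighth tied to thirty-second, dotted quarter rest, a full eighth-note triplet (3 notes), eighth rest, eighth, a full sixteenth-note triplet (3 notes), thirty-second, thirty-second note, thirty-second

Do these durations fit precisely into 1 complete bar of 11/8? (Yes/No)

No

One bar of 11/8 = 44 thirty-second notes.
Convert each value to thirty-second notes: eighth tied to thirty-second (eighth + thirty-second) = 5; dotted quarter rest = 12; a full eighth-note triplet (3 notes) (three triplet eighths span one quarter) = 8; eighth rest = 4; eighth = 4; a full sixteenth-note triplet (3 notes) (three triplet sixteenths span one eighth) = 4; thirty-second = 1; thirty-second note = 1; thirty-second = 1.
Total: 5 + 12 + 8 + 4 + 4 + 4 + 1 + 1 + 1 = 40.
40 falls short of 44, so the answer is No.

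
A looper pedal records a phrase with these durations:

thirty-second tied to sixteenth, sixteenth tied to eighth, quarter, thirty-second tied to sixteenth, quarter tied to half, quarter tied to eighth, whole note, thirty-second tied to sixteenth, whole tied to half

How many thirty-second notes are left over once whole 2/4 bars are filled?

One bar of 2/4 = 16 thirty-second notes.
Working in thirty-second notes: thirty-second tied to sixteenth (thirty-second + sixteenth) = 3; sixteenth tied to eighth (sixteenth + eighth) = 6; quarter = 8; thirty-second tied to sixteenth (thirty-second + sixteenth) = 3; quarter tied to half (quarter + half) = 24; quarter tied to eighth (quarter + eighth) = 12; whole note = 32; thirty-second tied to sixteenth (thirty-second + sixteenth) = 3; whole tied to half (whole + half) = 48.
Sum: 3 + 6 + 8 + 3 + 24 + 12 + 32 + 3 + 48 = 139.
139 ÷ 16 = 8 complete bars with 11 thirty-second notes remaining.

11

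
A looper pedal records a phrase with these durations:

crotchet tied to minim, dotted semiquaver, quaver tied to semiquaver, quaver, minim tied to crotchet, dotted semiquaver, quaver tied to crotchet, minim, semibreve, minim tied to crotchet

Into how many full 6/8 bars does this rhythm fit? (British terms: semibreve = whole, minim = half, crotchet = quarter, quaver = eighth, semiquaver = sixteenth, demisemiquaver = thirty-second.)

6

One bar of 6/8 = 24 thirty-second notes.
Express everything in thirty-second notes: crotchet tied to minim (crotchet + minim) = 24; dotted semiquaver = 3; quaver tied to semiquaver (quaver + semiquaver) = 6; quaver = 4; minim tied to crotchet (minim + crotchet) = 24; dotted semiquaver = 3; quaver tied to crotchet (quaver + crotchet) = 12; minim = 16; semibreve = 32; minim tied to crotchet (minim + crotchet) = 24.
Adding: 24 + 3 + 6 + 4 + 24 + 3 + 12 + 16 + 32 + 24 = 148.
148 ÷ 24 = 6 complete bars with 4 left over.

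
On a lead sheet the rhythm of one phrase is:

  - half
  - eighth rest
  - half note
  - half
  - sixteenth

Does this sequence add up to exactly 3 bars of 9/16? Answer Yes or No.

Yes

One bar of 9/16 = 9 sixteenth notes, so 3 bars = 27.
Convert each value to sixteenth notes: half = 8; eighth rest = 2; half note = 8; half = 8; sixteenth = 1.
Sum: 8 + 2 + 8 + 8 + 1 = 27.
27 equals 27, so the answer is Yes.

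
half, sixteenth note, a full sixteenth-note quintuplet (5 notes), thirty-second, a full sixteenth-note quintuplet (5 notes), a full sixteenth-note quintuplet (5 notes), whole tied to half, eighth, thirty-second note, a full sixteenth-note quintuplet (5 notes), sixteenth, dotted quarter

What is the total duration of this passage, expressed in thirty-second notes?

Convert each value to thirty-second notes: half = 16; sixteenth note = 2; a full sixteenth-note quintuplet (5 notes) (five quintuplet sixteenths span one quarter) = 8; thirty-second = 1; a full sixteenth-note quintuplet (5 notes) (five quintuplet sixteenths span one quarter) = 8; a full sixteenth-note quintuplet (5 notes) (five quintuplet sixteenths span one quarter) = 8; whole tied to half (whole + half) = 48; eighth = 4; thirty-second note = 1; a full sixteenth-note quintuplet (5 notes) (five quintuplet sixteenths span one quarter) = 8; sixteenth = 2; dotted quarter = 12.
Altogether 16 + 2 + 8 + 1 + 8 + 8 + 48 + 4 + 1 + 8 + 2 + 12 = 118 thirty-second notes.

118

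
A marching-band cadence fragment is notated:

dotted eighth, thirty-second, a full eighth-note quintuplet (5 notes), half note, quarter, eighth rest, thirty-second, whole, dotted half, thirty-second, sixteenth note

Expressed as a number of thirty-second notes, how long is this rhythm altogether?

111

Each duration in thirty-second notes: dotted eighth = 6; thirty-second = 1; a full eighth-note quintuplet (5 notes) (five quintuplet eighths span one half) = 16; half note = 16; quarter = 8; eighth rest = 4; thirty-second = 1; whole = 32; dotted half = 24; thirty-second = 1; sixteenth note = 2.
Adding: 6 + 1 + 16 + 16 + 8 + 4 + 1 + 32 + 24 + 1 + 2 = 111 thirty-second notes.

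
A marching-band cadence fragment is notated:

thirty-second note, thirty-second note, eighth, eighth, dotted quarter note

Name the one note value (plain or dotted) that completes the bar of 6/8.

The bar of 6/8 = 24 thirty-second notes.
In thirty-second notes: thirty-second note = 1; thirty-second note = 1; eighth = 4; eighth = 4; dotted quarter note = 12.
Adding: 1 + 1 + 4 + 4 + 12 = 22.
Remaining: 24 − 22 = 2 thirty-second notes, which is a sixteenth note.

sixteenth note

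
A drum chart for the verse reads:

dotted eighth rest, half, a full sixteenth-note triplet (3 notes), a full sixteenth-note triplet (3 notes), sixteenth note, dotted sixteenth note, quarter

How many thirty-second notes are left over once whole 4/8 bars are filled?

11

One bar of 4/8 = 16 thirty-second notes.
Convert each value to thirty-second notes: dotted eighth rest = 6; half = 16; a full sixteenth-note triplet (3 notes) (three triplet sixteenths span one eighth) = 4; a full sixteenth-note triplet (3 notes) (three triplet sixteenths span one eighth) = 4; sixteenth note = 2; dotted sixteenth note = 3; quarter = 8.
Sum: 6 + 16 + 4 + 4 + 2 + 3 + 8 = 43.
43 ÷ 16 = 2 complete bars with 11 thirty-second notes remaining.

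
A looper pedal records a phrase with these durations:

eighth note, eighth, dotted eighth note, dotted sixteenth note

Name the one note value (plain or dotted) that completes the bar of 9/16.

thirty-second note

The bar of 9/16 = 18 thirty-second notes.
Each duration in thirty-second notes: eighth note = 4; eighth = 4; dotted eighth note = 6; dotted sixteenth note = 3.
Sum: 4 + 4 + 6 + 3 = 17.
Remaining: 18 − 17 = 1 thirty-second note, which is a thirty-second note.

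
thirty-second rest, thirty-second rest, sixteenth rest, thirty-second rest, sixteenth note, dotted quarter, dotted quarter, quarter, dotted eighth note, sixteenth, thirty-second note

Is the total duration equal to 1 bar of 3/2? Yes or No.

Yes

One bar of 3/2 = 48 thirty-second notes.
Working in thirty-second notes: thirty-second rest = 1; thirty-second rest = 1; sixteenth rest = 2; thirty-second rest = 1; sixteenth note = 2; dotted quarter = 12; dotted quarter = 12; quarter = 8; dotted eighth note = 6; sixteenth = 2; thirty-second note = 1.
Total: 1 + 1 + 2 + 1 + 2 + 12 + 12 + 8 + 6 + 2 + 1 = 48.
48 equals 48, so the answer is Yes.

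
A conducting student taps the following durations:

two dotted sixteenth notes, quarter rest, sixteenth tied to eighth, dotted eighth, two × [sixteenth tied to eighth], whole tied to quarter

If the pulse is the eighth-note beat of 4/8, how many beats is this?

19.5

One eighth-note beat = 4 thirty-second notes.
Working in thirty-second notes: dotted sixteenth note = 3; dotted sixteenth note = 3; quarter rest = 8; sixteenth tied to eighth (sixteenth + eighth) = 6; dotted eighth = 6; sixteenth tied to eighth (sixteenth + eighth) = 6; sixteenth tied to eighth (sixteenth + eighth) = 6; whole tied to quarter (whole + quarter) = 40.
Adding: 3 + 3 + 8 + 6 + 6 + 6 + 6 + 40 = 78.
78 ÷ 4 = 19.5 beats.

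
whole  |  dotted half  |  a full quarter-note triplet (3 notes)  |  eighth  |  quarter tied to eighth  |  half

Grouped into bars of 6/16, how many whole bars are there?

8

One bar of 6/16 = 3 eighth notes.
Working in eighth notes: whole = 8; dotted half = 6; a full quarter-note triplet (3 notes) (three triplet quarters span one half) = 4; eighth = 1; quarter tied to eighth (quarter + eighth) = 3; half = 4.
Altogether 8 + 6 + 4 + 1 + 3 + 4 = 26.
26 ÷ 3 = 8 complete bars with 2 left over.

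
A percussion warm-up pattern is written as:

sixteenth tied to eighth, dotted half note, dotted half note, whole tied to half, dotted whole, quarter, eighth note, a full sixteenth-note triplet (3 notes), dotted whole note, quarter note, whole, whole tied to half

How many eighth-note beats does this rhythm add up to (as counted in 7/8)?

One eighth-note beat = 2 sixteenth notes.
Working in sixteenth notes: sixteenth tied to eighth (sixteenth + eighth) = 3; dotted half note = 12; dotted half note = 12; whole tied to half (whole + half) = 24; dotted whole = 24; quarter = 4; eighth note = 2; a full sixteenth-note triplet (3 notes) (three triplet sixteenths span one eighth) = 2; dotted whole note = 24; quarter note = 4; whole = 16; whole tied to half (whole + half) = 24.
Altogether 3 + 12 + 12 + 24 + 24 + 4 + 2 + 2 + 24 + 4 + 16 + 24 = 151.
151 ÷ 2 = 75.5 beats.

75.5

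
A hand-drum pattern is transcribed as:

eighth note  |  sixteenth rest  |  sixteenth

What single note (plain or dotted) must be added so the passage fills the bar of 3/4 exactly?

The bar of 3/4 = 12 sixteenth notes.
Each duration in sixteenth notes: eighth note = 2; sixteenth rest = 1; sixteenth = 1.
Altogether 2 + 1 + 1 = 4.
Remaining: 12 − 4 = 8 sixteenth notes, which is a half note.

half note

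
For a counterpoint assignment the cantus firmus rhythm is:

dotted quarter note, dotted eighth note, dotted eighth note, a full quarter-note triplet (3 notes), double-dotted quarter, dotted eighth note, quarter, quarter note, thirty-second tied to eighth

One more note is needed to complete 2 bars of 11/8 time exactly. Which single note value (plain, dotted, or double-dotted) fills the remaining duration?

double-dotted eighth note

2 bars of 11/8 = 88 thirty-second notes.
In thirty-second notes: dotted quarter note = 12; dotted eighth note = 6; dotted eighth note = 6; a full quarter-note triplet (3 notes) (three triplet quarters span one half) = 16; double-dotted quarter = 14; dotted eighth note = 6; quarter = 8; quarter note = 8; thirty-second tied to eighth (thirty-second + eighth) = 5.
Altogether 12 + 6 + 6 + 16 + 14 + 6 + 8 + 8 + 5 = 81.
Remaining: 88 − 81 = 7 thirty-second notes, which is a double-dotted eighth note.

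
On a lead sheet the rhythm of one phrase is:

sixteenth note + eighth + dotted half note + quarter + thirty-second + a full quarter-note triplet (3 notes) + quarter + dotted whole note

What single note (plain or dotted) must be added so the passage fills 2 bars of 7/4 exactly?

2 bars of 7/4 = 112 thirty-second notes.
Convert each value to thirty-second notes: sixteenth note = 2; eighth = 4; dotted half note = 24; quarter = 8; thirty-second = 1; a full quarter-note triplet (3 notes) (three triplet quarters span one half) = 16; quarter = 8; dotted whole note = 48.
Altogether 2 + 4 + 24 + 8 + 1 + 16 + 8 + 48 = 111.
Remaining: 112 − 111 = 1 thirty-second note, which is a thirty-second note.

thirty-second note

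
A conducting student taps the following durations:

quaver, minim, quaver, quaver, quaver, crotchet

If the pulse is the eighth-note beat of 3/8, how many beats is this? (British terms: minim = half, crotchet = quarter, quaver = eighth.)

One eighth-note beat = 2 sixteenth notes.
In sixteenth notes: quaver = 2; minim = 8; quaver = 2; quaver = 2; quaver = 2; crotchet = 4.
Sum: 2 + 8 + 2 + 2 + 2 + 4 = 20.
20 ÷ 2 = 10 beats.

10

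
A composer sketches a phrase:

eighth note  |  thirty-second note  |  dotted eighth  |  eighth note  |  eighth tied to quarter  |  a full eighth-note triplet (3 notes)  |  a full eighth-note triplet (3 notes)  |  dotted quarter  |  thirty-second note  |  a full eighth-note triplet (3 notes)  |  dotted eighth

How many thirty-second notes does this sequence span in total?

70

In thirty-second notes: eighth note = 4; thirty-second note = 1; dotted eighth = 6; eighth note = 4; eighth tied to quarter (eighth + quarter) = 12; a full eighth-note triplet (3 notes) (three triplet eighths span one quarter) = 8; a full eighth-note triplet (3 notes) (three triplet eighths span one quarter) = 8; dotted quarter = 12; thirty-second note = 1; a full eighth-note triplet (3 notes) (three triplet eighths span one quarter) = 8; dotted eighth = 6.
Adding: 4 + 1 + 6 + 4 + 12 + 8 + 8 + 12 + 1 + 8 + 6 = 70 thirty-second notes.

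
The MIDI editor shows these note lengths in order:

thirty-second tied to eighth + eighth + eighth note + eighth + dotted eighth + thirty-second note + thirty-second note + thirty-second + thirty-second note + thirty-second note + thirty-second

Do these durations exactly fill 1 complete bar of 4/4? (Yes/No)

One bar of 4/4 = 32 thirty-second notes.
Each duration in thirty-second notes: thirty-second tied to eighth (thirty-second + eighth) = 5; eighth = 4; eighth note = 4; eighth = 4; dotted eighth = 6; thirty-second note = 1; thirty-second note = 1; thirty-second = 1; thirty-second note = 1; thirty-second note = 1; thirty-second = 1.
Total: 5 + 4 + 4 + 4 + 6 + 1 + 1 + 1 + 1 + 1 + 1 = 29.
29 falls short of 32, so the answer is No.

No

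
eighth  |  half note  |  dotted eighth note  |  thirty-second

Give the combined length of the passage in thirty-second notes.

Express everything in thirty-second notes: eighth = 4; half note = 16; dotted eighth note = 6; thirty-second = 1.
Adding: 4 + 16 + 6 + 1 = 27 thirty-second notes.

27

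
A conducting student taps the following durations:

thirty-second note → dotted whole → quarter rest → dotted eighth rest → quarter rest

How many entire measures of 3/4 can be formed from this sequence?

2

One bar of 3/4 = 24 thirty-second notes.
Working in thirty-second notes: thirty-second note = 1; dotted whole = 48; quarter rest = 8; dotted eighth rest = 6; quarter rest = 8.
Adding: 1 + 48 + 8 + 6 + 8 = 71.
71 ÷ 24 = 2 complete bars with 23 left over.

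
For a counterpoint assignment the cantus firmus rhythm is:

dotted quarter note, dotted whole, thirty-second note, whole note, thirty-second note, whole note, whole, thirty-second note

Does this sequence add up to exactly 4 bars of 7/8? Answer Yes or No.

No

One bar of 7/8 = 28 thirty-second notes, so 4 bars = 112.
In thirty-second notes: dotted quarter note = 12; dotted whole = 48; thirty-second note = 1; whole note = 32; thirty-second note = 1; whole note = 32; whole = 32; thirty-second note = 1.
Sum: 12 + 48 + 1 + 32 + 1 + 32 + 32 + 1 = 159.
159 exceeds 112, so the answer is No.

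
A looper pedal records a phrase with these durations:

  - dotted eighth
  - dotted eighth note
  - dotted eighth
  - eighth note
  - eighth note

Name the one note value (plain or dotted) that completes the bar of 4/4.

dotted eighth note

The bar of 4/4 = 16 sixteenth notes.
Convert each value to sixteenth notes: dotted eighth = 3; dotted eighth note = 3; dotted eighth = 3; eighth note = 2; eighth note = 2.
Altogether 3 + 3 + 3 + 2 + 2 = 13.
Remaining: 16 − 13 = 3 sixteenth notes, which is a dotted eighth note.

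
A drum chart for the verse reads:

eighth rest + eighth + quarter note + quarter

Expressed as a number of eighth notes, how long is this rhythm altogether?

Working in eighth notes: eighth rest = 1; eighth = 1; quarter note = 2; quarter = 2.
Total: 1 + 1 + 2 + 2 = 6 eighth notes.

6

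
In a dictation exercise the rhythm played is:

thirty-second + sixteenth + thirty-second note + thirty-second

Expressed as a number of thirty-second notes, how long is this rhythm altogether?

Each duration in thirty-second notes: thirty-second = 1; sixteenth = 2; thirty-second note = 1; thirty-second = 1.
Sum: 1 + 2 + 1 + 1 = 5 thirty-second notes.

5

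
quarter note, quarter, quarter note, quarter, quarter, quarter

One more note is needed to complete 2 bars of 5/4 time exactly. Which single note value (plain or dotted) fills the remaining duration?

2 bars of 5/4 = 10 quarter notes.
Each duration in quarter notes: quarter note = 1; quarter = 1; quarter note = 1; quarter = 1; quarter = 1; quarter = 1.
Total: 1 + 1 + 1 + 1 + 1 + 1 = 6.
Remaining: 10 − 6 = 4 quarter notes, which is a whole note.

whole note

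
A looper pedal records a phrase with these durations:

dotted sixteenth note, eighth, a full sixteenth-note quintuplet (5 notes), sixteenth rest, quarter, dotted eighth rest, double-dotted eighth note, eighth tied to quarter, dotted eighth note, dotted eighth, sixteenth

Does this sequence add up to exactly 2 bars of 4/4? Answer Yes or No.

One bar of 4/4 = 32 thirty-second notes, so 2 bars = 64.
Convert each value to thirty-second notes: dotted sixteenth note = 3; eighth = 4; a full sixteenth-note quintuplet (5 notes) (five quintuplet sixteenths span one quarter) = 8; sixteenth rest = 2; quarter = 8; dotted eighth rest = 6; double-dotted eighth note = 7; eighth tied to quarter (eighth + quarter) = 12; dotted eighth note = 6; dotted eighth = 6; sixteenth = 2.
Total: 3 + 4 + 8 + 2 + 8 + 6 + 7 + 12 + 6 + 6 + 2 = 64.
64 equals 64, so the answer is Yes.

Yes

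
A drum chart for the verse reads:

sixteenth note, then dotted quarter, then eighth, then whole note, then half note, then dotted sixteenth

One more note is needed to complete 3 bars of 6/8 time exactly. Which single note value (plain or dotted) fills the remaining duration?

3 bars of 6/8 = 72 thirty-second notes.
Working in thirty-second notes: sixteenth note = 2; dotted quarter = 12; eighth = 4; whole note = 32; half note = 16; dotted sixteenth = 3.
Sum: 2 + 12 + 4 + 32 + 16 + 3 = 69.
Remaining: 72 − 69 = 3 thirty-second notes, which is a dotted sixteenth note.

dotted sixteenth note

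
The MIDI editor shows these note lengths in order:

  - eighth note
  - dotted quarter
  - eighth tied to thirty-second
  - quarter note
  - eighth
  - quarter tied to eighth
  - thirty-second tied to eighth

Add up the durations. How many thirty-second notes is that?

50

Working in thirty-second notes: eighth note = 4; dotted quarter = 12; eighth tied to thirty-second (eighth + thirty-second) = 5; quarter note = 8; eighth = 4; quarter tied to eighth (quarter + eighth) = 12; thirty-second tied to eighth (thirty-second + eighth) = 5.
Altogether 4 + 12 + 5 + 8 + 4 + 12 + 5 = 50 thirty-second notes.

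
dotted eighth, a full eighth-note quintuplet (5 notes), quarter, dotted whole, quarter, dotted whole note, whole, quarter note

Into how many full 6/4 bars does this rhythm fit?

One bar of 6/4 = 24 sixteenth notes.
Each duration in sixteenth notes: dotted eighth = 3; a full eighth-note quintuplet (5 notes) (five quintuplet eighths span one half) = 8; quarter = 4; dotted whole = 24; quarter = 4; dotted whole note = 24; whole = 16; quarter note = 4.
Total: 3 + 8 + 4 + 24 + 4 + 24 + 16 + 4 = 87.
87 ÷ 24 = 3 complete bars with 15 left over.

3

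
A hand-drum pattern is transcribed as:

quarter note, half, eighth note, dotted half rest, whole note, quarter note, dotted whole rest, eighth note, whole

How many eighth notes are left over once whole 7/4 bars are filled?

2

One bar of 7/4 = 14 eighth notes.
Working in eighth notes: quarter note = 2; half = 4; eighth note = 1; dotted half rest = 6; whole note = 8; quarter note = 2; dotted whole rest = 12; eighth note = 1; whole = 8.
Altogether 2 + 4 + 1 + 6 + 8 + 2 + 12 + 1 + 8 = 44.
44 ÷ 14 = 3 complete bars with 2 eighth notes remaining.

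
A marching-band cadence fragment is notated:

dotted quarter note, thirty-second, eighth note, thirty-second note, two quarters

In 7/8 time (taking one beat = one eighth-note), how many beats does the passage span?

One eighth-note beat = 4 thirty-second notes.
Working in thirty-second notes: dotted quarter note = 12; thirty-second = 1; eighth note = 4; thirty-second note = 1; quarter = 8; quarter = 8.
Adding: 12 + 1 + 4 + 1 + 8 + 8 = 34.
34 ÷ 4 = 8.5 beats.

8.5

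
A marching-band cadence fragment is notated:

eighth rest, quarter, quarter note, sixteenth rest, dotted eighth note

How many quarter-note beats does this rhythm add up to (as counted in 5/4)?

3.5

One quarter-note beat = 4 sixteenth notes.
Convert each value to sixteenth notes: eighth rest = 2; quarter = 4; quarter note = 4; sixteenth rest = 1; dotted eighth note = 3.
Adding: 2 + 4 + 4 + 1 + 3 = 14.
14 ÷ 4 = 3.5 beats.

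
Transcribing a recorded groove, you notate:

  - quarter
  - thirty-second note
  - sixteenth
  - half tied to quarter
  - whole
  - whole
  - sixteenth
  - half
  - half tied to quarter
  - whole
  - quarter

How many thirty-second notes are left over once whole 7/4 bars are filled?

13

One bar of 7/4 = 56 thirty-second notes.
Working in thirty-second notes: quarter = 8; thirty-second note = 1; sixteenth = 2; half tied to quarter (half + quarter) = 24; whole = 32; whole = 32; sixteenth = 2; half = 16; half tied to quarter (half + quarter) = 24; whole = 32; quarter = 8.
Adding: 8 + 1 + 2 + 24 + 32 + 32 + 2 + 16 + 24 + 32 + 8 = 181.
181 ÷ 56 = 3 complete bars with 13 thirty-second notes remaining.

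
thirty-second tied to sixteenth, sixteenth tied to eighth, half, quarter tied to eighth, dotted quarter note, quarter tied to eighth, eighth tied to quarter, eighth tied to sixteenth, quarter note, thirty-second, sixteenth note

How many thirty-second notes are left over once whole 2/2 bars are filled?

26

One bar of 2/2 = 32 thirty-second notes.
Each duration in thirty-second notes: thirty-second tied to sixteenth (thirty-second + sixteenth) = 3; sixteenth tied to eighth (sixteenth + eighth) = 6; half = 16; quarter tied to eighth (quarter + eighth) = 12; dotted quarter note = 12; quarter tied to eighth (quarter + eighth) = 12; eighth tied to quarter (eighth + quarter) = 12; eighth tied to sixteenth (eighth + sixteenth) = 6; quarter note = 8; thirty-second = 1; sixteenth note = 2.
Adding: 3 + 6 + 16 + 12 + 12 + 12 + 12 + 6 + 8 + 1 + 2 = 90.
90 ÷ 32 = 2 complete bars with 26 thirty-second notes remaining.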